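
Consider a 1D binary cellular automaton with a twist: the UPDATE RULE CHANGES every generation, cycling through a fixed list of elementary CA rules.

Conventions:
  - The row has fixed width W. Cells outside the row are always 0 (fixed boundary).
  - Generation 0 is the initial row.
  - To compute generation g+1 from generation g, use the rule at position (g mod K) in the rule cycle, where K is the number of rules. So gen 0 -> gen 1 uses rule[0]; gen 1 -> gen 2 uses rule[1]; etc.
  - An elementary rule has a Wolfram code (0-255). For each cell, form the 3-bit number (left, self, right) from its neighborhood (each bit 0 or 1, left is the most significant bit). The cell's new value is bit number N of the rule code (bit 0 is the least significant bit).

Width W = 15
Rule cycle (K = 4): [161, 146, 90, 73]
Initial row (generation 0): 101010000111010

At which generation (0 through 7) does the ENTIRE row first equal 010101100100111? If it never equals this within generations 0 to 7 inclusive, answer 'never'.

Answer: never

Derivation:
Gen 0: 101010000111010
Gen 1 (rule 161): 010100110010100
Gen 2 (rule 146): 100011001100010
Gen 3 (rule 90): 010111111110101
Gen 4 (rule 73): 000100000010000
Gen 5 (rule 161): 110001111000111
Gen 6 (rule 146): 001010110101010
Gen 7 (rule 90): 010000110000001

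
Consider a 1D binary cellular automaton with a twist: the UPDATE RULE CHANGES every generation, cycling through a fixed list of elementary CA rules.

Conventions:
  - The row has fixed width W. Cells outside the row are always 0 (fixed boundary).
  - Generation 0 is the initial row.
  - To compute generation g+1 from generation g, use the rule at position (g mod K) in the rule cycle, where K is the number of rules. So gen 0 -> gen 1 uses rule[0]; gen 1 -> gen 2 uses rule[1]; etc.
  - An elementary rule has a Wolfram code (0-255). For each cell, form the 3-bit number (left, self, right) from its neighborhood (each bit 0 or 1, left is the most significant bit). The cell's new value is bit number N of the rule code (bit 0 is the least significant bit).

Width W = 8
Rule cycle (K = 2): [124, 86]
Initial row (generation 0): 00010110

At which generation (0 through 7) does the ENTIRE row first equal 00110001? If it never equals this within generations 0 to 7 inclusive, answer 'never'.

Answer: 3

Derivation:
Gen 0: 00010110
Gen 1 (rule 124): 00011111
Gen 2 (rule 86): 00100001
Gen 3 (rule 124): 00110001
Gen 4 (rule 86): 01011011
Gen 5 (rule 124): 01111111
Gen 6 (rule 86): 10000001
Gen 7 (rule 124): 11000001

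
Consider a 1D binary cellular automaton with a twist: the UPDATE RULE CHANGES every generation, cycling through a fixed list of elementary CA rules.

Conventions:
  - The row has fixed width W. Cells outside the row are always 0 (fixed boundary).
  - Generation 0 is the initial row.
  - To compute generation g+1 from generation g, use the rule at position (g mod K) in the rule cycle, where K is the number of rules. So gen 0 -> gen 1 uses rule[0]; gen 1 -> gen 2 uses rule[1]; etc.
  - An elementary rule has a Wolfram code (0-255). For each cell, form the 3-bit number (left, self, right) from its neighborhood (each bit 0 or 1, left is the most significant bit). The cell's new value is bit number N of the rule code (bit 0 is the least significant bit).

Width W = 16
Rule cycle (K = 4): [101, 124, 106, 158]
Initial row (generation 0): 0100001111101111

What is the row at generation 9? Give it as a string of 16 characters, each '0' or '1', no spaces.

Answer: 0000011110011001

Derivation:
Gen 0: 0100001111101111
Gen 1 (rule 101): 0101100000110001
Gen 2 (rule 124): 0111110000111001
Gen 3 (rule 106): 1100010001101010
Gen 4 (rule 158): 1010111011001011
Gen 5 (rule 101): 1111001101001101
Gen 6 (rule 124): 1001101111101111
Gen 7 (rule 106): 0011111000111001
Gen 8 (rule 158): 0111110101110111
Gen 9 (rule 101): 0000011110011001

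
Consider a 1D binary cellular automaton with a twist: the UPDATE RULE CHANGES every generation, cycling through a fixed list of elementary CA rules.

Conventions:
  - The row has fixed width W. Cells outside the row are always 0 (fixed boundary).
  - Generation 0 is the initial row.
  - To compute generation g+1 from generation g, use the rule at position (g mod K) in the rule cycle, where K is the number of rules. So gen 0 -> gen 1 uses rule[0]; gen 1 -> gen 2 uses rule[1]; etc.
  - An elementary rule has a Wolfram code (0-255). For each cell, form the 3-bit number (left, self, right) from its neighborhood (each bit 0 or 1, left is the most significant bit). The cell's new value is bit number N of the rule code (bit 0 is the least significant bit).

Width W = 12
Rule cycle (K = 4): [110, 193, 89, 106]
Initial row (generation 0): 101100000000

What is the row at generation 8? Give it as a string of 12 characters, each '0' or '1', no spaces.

Gen 0: 101100000000
Gen 1 (rule 110): 111100000000
Gen 2 (rule 193): 011101111111
Gen 3 (rule 89): 010101000001
Gen 4 (rule 106): 101010000010
Gen 5 (rule 110): 111110000110
Gen 6 (rule 193): 011110110010
Gen 7 (rule 89): 010010111001
Gen 8 (rule 106): 100101101010

Answer: 100101101010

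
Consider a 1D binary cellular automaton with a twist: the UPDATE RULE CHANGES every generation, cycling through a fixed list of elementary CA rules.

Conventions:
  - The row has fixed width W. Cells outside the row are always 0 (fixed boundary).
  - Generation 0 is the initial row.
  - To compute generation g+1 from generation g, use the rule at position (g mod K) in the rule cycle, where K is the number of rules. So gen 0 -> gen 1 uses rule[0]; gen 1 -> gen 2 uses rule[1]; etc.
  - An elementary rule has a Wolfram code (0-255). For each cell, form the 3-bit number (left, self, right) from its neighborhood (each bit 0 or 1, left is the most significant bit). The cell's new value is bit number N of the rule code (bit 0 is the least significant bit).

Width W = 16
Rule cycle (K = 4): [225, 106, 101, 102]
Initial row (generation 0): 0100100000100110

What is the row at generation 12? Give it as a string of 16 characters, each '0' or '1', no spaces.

Answer: 0100101010100110

Derivation:
Gen 0: 0100100000100110
Gen 1 (rule 225): 0000001110000010
Gen 2 (rule 106): 0000011010000100
Gen 3 (rule 101): 1111001110110101
Gen 4 (rule 102): 0001010011011111
Gen 5 (rule 225): 1100100001101111
Gen 6 (rule 106): 1101000011111001
Gen 7 (rule 101): 0111011000001001
Gen 8 (rule 102): 1001101000011011
Gen 9 (rule 225): 0000110011001101
Gen 10 (rule 106): 0001110111011110
Gen 11 (rule 101): 1100011001100010
Gen 12 (rule 102): 0100101010100110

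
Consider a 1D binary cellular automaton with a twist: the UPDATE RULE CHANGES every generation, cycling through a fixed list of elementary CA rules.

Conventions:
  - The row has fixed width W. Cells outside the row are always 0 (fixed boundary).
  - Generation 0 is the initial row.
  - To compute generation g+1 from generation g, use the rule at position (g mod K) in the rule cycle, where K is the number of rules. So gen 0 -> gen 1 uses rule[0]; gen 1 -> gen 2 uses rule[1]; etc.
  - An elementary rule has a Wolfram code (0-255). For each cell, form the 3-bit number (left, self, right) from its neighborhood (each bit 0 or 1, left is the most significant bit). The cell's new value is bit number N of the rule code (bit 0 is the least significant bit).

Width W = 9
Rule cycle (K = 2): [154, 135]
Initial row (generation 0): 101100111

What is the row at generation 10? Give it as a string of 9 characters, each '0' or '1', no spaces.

Answer: 100001101

Derivation:
Gen 0: 101100111
Gen 1 (rule 154): 001011110
Gen 2 (rule 135): 111001100
Gen 3 (rule 154): 110111010
Gen 4 (rule 135): 000010010
Gen 5 (rule 154): 000101101
Gen 6 (rule 135): 111100001
Gen 7 (rule 154): 111010010
Gen 8 (rule 135): 010010110
Gen 9 (rule 154): 101100101
Gen 10 (rule 135): 100001101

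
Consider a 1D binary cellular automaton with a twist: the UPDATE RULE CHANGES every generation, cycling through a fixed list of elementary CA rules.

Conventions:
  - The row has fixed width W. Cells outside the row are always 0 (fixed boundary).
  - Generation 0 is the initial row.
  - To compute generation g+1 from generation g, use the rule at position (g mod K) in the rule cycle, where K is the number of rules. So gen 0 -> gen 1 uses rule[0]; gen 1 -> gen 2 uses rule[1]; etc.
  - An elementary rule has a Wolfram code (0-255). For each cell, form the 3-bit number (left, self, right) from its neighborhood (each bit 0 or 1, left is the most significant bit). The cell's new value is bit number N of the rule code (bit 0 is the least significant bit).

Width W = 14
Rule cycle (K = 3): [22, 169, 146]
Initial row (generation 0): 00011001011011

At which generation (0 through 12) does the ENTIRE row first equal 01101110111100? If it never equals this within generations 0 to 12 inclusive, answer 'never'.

Gen 0: 00011001011011
Gen 1 (rule 22): 00100111000000
Gen 2 (rule 169): 10000110011111
Gen 3 (rule 146): 01001001101110
Gen 4 (rule 22): 11111110000001
Gen 5 (rule 169): 11111100111100
Gen 6 (rule 146): 01111011011010
Gen 7 (rule 22): 10000000000011
Gen 8 (rule 169): 00111111111010
Gen 9 (rule 146): 01011111110001
Gen 10 (rule 22): 11000000001011
Gen 11 (rule 169): 10011111100110
Gen 12 (rule 146): 01101111011001

Answer: never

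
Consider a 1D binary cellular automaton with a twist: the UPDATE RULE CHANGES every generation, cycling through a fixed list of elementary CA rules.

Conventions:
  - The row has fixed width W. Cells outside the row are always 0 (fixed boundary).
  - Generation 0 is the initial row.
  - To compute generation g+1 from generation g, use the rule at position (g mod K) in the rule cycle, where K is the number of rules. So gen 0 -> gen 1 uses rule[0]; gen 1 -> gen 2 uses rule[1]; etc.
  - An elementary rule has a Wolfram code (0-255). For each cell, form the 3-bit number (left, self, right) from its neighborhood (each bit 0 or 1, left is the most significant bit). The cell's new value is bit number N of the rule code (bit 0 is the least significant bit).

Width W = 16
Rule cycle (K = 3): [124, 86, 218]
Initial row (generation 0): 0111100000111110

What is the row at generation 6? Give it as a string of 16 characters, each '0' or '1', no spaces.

Answer: 1111111101001110

Derivation:
Gen 0: 0111100000111110
Gen 1 (rule 124): 0100110000100011
Gen 2 (rule 86): 1111011001110101
Gen 3 (rule 218): 1111011111110000
Gen 4 (rule 124): 1001110000011000
Gen 5 (rule 86): 1110011000101100
Gen 6 (rule 218): 1111111101001110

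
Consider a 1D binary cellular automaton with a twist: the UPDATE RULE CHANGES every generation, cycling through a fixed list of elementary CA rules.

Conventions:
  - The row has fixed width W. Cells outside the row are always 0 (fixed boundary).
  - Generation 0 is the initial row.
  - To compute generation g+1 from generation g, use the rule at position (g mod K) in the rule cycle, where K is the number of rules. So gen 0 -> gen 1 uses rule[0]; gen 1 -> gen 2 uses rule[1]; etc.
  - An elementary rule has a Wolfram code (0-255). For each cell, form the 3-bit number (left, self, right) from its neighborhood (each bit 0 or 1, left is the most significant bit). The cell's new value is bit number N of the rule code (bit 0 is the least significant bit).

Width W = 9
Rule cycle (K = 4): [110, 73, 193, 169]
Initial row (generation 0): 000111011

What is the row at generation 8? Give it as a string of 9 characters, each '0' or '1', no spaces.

Gen 0: 000111011
Gen 1 (rule 110): 001101111
Gen 2 (rule 73): 101101001
Gen 3 (rule 193): 000100000
Gen 4 (rule 169): 110001111
Gen 5 (rule 110): 110011001
Gen 6 (rule 73): 110011000
Gen 7 (rule 193): 010001011
Gen 8 (rule 169): 000100110

Answer: 000100110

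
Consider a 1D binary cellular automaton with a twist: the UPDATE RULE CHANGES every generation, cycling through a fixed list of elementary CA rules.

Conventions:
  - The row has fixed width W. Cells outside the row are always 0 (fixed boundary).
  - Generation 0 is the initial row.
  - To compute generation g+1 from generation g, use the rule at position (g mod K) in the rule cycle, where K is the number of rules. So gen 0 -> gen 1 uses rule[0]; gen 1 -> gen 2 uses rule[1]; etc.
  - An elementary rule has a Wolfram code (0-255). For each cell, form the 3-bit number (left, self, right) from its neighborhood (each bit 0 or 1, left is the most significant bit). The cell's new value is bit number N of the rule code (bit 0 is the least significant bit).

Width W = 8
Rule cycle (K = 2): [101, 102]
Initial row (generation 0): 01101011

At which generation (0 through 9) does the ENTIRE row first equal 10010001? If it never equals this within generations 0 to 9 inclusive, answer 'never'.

Answer: 7

Derivation:
Gen 0: 01101011
Gen 1 (rule 101): 00111101
Gen 2 (rule 102): 01000111
Gen 3 (rule 101): 01010001
Gen 4 (rule 102): 11110011
Gen 5 (rule 101): 00010001
Gen 6 (rule 102): 00110011
Gen 7 (rule 101): 10010001
Gen 8 (rule 102): 10110011
Gen 9 (rule 101): 11010001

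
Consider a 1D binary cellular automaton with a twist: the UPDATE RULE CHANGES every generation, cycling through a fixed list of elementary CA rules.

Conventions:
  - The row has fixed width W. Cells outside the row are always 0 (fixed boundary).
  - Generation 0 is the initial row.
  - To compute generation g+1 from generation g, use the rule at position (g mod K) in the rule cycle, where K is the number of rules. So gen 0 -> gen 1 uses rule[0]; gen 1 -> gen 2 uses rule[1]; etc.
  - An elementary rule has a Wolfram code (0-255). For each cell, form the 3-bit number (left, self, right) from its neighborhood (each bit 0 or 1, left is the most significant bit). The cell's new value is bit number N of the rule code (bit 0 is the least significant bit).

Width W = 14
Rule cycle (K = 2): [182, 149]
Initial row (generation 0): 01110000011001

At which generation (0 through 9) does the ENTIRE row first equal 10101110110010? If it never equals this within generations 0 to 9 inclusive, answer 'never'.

Answer: 2

Derivation:
Gen 0: 01110000011001
Gen 1 (rule 182): 10101000100111
Gen 2 (rule 149): 10101110110010
Gen 3 (rule 182): 11110101001111
Gen 4 (rule 149): 01100101100110
Gen 5 (rule 182): 10011110011001
Gen 6 (rule 149): 11001101000101
Gen 7 (rule 182): 00110011101111
Gen 8 (rule 149): 10001001000110
Gen 9 (rule 182): 11011111101001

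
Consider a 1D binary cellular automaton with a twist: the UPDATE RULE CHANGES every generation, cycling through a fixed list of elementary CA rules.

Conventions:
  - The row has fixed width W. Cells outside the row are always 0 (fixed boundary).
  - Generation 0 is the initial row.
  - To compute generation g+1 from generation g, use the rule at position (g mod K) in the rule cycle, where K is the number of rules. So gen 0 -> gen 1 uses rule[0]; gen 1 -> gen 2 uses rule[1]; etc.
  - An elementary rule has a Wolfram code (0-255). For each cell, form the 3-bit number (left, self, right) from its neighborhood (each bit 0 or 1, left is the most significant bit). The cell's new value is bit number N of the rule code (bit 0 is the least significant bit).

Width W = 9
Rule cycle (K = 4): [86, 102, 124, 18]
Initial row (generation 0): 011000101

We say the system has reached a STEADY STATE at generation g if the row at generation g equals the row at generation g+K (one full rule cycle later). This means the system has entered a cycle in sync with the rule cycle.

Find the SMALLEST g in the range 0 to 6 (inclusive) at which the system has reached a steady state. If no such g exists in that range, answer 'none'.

Gen 0: 011000101
Gen 1 (rule 86): 101101101
Gen 2 (rule 102): 110110111
Gen 3 (rule 124): 111111101
Gen 4 (rule 18): 000000000
Gen 5 (rule 86): 000000000
Gen 6 (rule 102): 000000000
Gen 7 (rule 124): 000000000
Gen 8 (rule 18): 000000000
Gen 9 (rule 86): 000000000
Gen 10 (rule 102): 000000000

Answer: 4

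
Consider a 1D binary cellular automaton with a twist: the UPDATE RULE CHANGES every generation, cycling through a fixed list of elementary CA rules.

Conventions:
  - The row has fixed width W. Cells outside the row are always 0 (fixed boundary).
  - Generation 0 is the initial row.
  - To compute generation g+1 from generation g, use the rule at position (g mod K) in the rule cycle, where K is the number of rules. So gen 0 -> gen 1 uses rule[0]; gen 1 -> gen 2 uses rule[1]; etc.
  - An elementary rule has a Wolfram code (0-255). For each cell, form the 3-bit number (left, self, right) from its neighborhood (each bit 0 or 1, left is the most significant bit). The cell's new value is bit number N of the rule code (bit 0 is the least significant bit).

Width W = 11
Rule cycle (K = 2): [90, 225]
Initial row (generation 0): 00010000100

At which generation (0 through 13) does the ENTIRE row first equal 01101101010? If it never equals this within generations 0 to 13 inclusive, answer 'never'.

Answer: 7

Derivation:
Gen 0: 00010000100
Gen 1 (rule 90): 00101001010
Gen 2 (rule 225): 10010000100
Gen 3 (rule 90): 01101001010
Gen 4 (rule 225): 00110000100
Gen 5 (rule 90): 01111001010
Gen 6 (rule 225): 00111000100
Gen 7 (rule 90): 01101101010
Gen 8 (rule 225): 00110110100
Gen 9 (rule 90): 01110110010
Gen 10 (rule 225): 00111010000
Gen 11 (rule 90): 01101001000
Gen 12 (rule 225): 00110000011
Gen 13 (rule 90): 01111000111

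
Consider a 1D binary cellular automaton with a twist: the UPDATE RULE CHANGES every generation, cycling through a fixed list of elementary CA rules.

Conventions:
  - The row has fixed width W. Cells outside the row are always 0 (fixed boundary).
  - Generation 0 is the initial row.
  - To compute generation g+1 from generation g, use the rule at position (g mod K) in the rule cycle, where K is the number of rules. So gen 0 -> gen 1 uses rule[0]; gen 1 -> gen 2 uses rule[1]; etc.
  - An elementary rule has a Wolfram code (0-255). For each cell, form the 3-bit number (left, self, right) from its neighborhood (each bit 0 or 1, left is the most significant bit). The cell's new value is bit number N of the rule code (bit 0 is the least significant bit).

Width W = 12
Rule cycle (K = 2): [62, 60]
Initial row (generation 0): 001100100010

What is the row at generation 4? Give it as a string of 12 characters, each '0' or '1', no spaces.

Gen 0: 001100100010
Gen 1 (rule 62): 011011110111
Gen 2 (rule 60): 010110001100
Gen 3 (rule 62): 111101011010
Gen 4 (rule 60): 100011110111

Answer: 100011110111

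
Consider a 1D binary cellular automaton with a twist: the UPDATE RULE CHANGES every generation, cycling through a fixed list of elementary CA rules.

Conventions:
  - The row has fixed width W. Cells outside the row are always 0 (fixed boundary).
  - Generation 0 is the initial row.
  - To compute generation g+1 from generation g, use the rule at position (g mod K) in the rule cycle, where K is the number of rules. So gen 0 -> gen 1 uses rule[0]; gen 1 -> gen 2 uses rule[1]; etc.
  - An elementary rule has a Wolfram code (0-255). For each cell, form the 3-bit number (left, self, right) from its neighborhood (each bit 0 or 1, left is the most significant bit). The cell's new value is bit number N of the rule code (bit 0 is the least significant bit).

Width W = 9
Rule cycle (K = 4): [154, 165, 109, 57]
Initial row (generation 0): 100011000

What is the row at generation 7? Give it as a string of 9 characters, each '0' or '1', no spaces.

Answer: 111011111

Derivation:
Gen 0: 100011000
Gen 1 (rule 154): 010110100
Gen 2 (rule 165): 011001101
Gen 3 (rule 109): 011001111
Gen 4 (rule 57): 010101000
Gen 5 (rule 154): 100000100
Gen 6 (rule 165): 101110101
Gen 7 (rule 109): 111011111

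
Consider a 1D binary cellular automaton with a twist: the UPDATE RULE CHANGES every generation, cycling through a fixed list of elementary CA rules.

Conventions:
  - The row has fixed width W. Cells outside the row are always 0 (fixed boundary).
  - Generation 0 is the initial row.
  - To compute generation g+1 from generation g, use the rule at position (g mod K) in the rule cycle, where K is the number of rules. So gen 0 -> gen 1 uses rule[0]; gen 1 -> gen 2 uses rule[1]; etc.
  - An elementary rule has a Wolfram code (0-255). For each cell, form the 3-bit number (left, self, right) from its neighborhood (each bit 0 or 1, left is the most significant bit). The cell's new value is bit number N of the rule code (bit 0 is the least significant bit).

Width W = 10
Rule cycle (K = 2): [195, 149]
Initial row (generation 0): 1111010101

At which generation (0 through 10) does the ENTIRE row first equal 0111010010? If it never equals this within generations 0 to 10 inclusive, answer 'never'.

Gen 0: 1111010101
Gen 1 (rule 195): 0111000000
Gen 2 (rule 149): 0010111111
Gen 3 (rule 195): 1100011111
Gen 4 (rule 149): 0011001110
Gen 5 (rule 195): 1101010110
Gen 6 (rule 149): 0001010001
Gen 7 (rule 195): 1110000110
Gen 8 (rule 149): 0101110001
Gen 9 (rule 195): 1000110110
Gen 10 (rule 149): 1110000001

Answer: never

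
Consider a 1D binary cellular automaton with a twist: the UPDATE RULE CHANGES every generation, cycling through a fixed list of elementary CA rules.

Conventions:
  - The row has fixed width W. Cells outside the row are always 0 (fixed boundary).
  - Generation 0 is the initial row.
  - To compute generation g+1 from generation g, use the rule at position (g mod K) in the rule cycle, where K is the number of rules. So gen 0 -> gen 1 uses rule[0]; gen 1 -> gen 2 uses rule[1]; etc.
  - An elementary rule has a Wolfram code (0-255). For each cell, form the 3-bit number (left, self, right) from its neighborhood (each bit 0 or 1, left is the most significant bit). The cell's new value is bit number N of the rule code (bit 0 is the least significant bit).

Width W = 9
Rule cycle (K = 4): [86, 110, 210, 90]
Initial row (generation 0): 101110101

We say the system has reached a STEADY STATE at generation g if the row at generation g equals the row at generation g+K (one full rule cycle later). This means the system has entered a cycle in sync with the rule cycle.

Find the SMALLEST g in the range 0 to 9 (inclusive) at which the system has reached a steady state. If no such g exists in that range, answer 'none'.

Gen 0: 101110101
Gen 1 (rule 86): 100010101
Gen 2 (rule 110): 100111111
Gen 3 (rule 210): 011011111
Gen 4 (rule 90): 111010001
Gen 5 (rule 86): 001011011
Gen 6 (rule 110): 011111111
Gen 7 (rule 210): 101111111
Gen 8 (rule 90): 001000001
Gen 9 (rule 86): 011100011
Gen 10 (rule 110): 110100111
Gen 11 (rule 210): 010011011
Gen 12 (rule 90): 101111011
Gen 13 (rule 86): 100001001

Answer: none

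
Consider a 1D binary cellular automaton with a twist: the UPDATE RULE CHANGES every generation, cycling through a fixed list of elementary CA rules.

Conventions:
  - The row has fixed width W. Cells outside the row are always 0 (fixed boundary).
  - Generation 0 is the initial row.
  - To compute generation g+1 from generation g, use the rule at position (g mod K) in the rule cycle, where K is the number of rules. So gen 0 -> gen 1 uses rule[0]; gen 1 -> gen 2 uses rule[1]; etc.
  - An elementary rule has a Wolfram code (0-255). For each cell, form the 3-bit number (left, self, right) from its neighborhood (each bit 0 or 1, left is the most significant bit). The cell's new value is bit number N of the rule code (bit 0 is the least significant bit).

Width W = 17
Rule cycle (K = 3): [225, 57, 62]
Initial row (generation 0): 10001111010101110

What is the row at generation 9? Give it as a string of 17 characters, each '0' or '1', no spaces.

Gen 0: 10001111010101110
Gen 1 (rule 225): 00100111101010110
Gen 2 (rule 57): 10010100010101101
Gen 3 (rule 62): 11111110111111011
Gen 4 (rule 225): 01111111011111101
Gen 5 (rule 57): 01000000110000010
Gen 6 (rule 62): 11100001101000111
Gen 7 (rule 225): 01101100110010011
Gen 8 (rule 57): 01011010101001010
Gen 9 (rule 62): 11110111111111111

Answer: 11110111111111111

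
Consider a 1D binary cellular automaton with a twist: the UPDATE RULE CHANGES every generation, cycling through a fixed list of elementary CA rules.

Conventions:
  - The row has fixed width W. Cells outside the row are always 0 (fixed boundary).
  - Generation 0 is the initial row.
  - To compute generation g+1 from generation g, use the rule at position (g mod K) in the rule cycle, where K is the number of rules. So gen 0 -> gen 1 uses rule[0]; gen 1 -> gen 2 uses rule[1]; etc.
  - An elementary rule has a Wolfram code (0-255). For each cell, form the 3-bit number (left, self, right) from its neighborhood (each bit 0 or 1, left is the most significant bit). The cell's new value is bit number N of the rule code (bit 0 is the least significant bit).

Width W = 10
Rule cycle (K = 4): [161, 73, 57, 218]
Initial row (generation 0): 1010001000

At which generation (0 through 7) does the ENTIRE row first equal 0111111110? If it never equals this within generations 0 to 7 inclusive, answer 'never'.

Gen 0: 1010001000
Gen 1 (rule 161): 0100100011
Gen 2 (rule 73): 0000001011
Gen 3 (rule 57): 1111100110
Gen 4 (rule 218): 1111111111
Gen 5 (rule 161): 0111111110
Gen 6 (rule 73): 0100000010
Gen 7 (rule 57): 0011111001

Answer: 5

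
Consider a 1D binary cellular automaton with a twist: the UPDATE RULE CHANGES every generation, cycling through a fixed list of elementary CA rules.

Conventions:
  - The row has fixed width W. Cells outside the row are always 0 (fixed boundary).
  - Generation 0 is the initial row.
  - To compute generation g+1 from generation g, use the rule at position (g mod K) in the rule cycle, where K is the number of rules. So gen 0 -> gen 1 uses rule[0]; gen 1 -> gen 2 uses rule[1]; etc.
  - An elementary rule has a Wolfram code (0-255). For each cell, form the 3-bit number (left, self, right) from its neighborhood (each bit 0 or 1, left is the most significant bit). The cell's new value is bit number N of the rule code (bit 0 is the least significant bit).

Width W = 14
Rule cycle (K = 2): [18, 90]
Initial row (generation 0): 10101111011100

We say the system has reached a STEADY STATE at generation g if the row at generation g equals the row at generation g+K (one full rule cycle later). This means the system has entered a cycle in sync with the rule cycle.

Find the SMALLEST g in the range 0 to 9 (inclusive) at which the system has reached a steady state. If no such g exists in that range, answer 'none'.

Gen 0: 10101111011100
Gen 1 (rule 18): 00000000000010
Gen 2 (rule 90): 00000000000101
Gen 3 (rule 18): 00000000001000
Gen 4 (rule 90): 00000000010100
Gen 5 (rule 18): 00000000100010
Gen 6 (rule 90): 00000001010101
Gen 7 (rule 18): 00000010000000
Gen 8 (rule 90): 00000101000000
Gen 9 (rule 18): 00001000100000
Gen 10 (rule 90): 00010101010000
Gen 11 (rule 18): 00100000001000

Answer: none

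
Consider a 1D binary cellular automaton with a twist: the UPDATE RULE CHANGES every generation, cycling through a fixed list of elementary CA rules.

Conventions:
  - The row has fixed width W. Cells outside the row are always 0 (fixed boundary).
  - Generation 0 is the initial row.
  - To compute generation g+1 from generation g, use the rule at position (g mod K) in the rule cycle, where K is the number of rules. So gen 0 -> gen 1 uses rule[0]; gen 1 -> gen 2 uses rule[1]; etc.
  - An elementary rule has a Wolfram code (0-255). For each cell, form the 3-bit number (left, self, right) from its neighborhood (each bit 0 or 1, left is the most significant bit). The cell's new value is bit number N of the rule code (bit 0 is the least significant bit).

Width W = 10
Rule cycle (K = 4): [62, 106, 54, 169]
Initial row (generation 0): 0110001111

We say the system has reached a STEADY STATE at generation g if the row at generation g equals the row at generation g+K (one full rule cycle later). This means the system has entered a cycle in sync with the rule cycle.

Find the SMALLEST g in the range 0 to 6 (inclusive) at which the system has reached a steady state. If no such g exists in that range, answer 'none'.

Gen 0: 0110001111
Gen 1 (rule 62): 1101011000
Gen 2 (rule 106): 1110111000
Gen 3 (rule 54): 0001000100
Gen 4 (rule 169): 1100010001
Gen 5 (rule 62): 1010111011
Gen 6 (rule 106): 0101101111
Gen 7 (rule 54): 1110010000
Gen 8 (rule 169): 1100000111
Gen 9 (rule 62): 1010001100
Gen 10 (rule 106): 0100011100

Answer: none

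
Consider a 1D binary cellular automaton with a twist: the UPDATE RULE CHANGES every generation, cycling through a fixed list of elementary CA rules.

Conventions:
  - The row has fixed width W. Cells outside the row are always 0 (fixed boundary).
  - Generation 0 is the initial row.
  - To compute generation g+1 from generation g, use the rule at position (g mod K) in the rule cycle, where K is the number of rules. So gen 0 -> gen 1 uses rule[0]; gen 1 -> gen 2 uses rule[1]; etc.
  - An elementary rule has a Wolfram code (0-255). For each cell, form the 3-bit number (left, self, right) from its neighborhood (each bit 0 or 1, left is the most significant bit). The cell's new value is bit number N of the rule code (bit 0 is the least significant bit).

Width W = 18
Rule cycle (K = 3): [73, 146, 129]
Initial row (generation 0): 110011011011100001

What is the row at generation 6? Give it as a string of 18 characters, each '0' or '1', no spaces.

Gen 0: 110011011011100001
Gen 1 (rule 73): 110011011010101100
Gen 2 (rule 146): 001100000000000010
Gen 3 (rule 129): 100001111111111000
Gen 4 (rule 73): 001101000000001011
Gen 5 (rule 146): 010000100000010000
Gen 6 (rule 129): 000110001111000111

Answer: 000110001111000111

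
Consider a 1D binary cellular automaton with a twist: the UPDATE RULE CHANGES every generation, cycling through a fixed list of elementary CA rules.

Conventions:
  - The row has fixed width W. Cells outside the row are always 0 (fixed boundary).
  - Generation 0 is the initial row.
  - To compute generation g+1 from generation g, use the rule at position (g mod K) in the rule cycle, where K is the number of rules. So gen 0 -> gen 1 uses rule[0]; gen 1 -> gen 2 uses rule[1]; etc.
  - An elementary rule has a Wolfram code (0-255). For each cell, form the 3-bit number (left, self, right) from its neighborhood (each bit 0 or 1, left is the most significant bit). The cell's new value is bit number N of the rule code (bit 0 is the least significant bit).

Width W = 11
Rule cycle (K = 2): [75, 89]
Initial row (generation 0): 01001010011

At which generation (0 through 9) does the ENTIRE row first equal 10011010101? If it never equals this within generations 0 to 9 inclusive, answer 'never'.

Gen 0: 01001010011
Gen 1 (rule 75): 10010000111
Gen 2 (rule 89): 01001110101
Gen 3 (rule 75): 10011010000
Gen 4 (rule 89): 01011001111
Gen 5 (rule 75): 10011011001
Gen 6 (rule 89): 01011011100
Gen 7 (rule 75): 10011010101
Gen 8 (rule 89): 01011000000
Gen 9 (rule 75): 10011011111

Answer: 7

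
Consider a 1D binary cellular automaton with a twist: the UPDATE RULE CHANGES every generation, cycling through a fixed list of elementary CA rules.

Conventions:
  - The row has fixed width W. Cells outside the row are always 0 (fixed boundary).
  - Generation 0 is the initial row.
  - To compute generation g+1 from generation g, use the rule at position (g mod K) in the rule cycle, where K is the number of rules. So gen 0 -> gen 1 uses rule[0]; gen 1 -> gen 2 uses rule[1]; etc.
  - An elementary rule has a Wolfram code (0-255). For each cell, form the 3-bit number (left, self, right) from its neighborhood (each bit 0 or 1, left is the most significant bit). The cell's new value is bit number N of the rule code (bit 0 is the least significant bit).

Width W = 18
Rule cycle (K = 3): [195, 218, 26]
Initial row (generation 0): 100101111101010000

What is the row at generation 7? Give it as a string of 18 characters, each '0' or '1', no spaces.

Gen 0: 100101111101010000
Gen 1 (rule 195): 001000111100000111
Gen 2 (rule 218): 010101111110001111
Gen 3 (rule 26): 100001000001011000
Gen 4 (rule 195): 001110011110001011
Gen 5 (rule 218): 011111111111010011
Gen 6 (rule 26): 110000000000001110
Gen 7 (rule 195): 010111111111110110

Answer: 010111111111110110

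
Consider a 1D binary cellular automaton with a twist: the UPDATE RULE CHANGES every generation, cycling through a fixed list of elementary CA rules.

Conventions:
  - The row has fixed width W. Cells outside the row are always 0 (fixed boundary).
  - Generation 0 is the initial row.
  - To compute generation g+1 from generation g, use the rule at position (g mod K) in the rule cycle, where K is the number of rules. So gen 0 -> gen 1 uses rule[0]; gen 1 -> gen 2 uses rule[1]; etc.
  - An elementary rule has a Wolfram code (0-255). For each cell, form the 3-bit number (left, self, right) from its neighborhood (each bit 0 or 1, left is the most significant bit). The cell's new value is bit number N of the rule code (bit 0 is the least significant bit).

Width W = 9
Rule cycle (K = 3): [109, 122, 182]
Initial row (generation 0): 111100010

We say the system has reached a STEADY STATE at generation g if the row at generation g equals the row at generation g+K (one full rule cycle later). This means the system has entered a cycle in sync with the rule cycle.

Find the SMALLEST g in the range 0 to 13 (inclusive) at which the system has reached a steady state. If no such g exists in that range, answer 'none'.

Gen 0: 111100010
Gen 1 (rule 109): 100101010
Gen 2 (rule 122): 011010101
Gen 3 (rule 182): 100111111
Gen 4 (rule 109): 100100001
Gen 5 (rule 122): 011010010
Gen 6 (rule 182): 100111111
Gen 7 (rule 109): 100100001
Gen 8 (rule 122): 011010010
Gen 9 (rule 182): 100111111
Gen 10 (rule 109): 100100001
Gen 11 (rule 122): 011010010
Gen 12 (rule 182): 100111111
Gen 13 (rule 109): 100100001
Gen 14 (rule 122): 011010010
Gen 15 (rule 182): 100111111
Gen 16 (rule 109): 100100001

Answer: 3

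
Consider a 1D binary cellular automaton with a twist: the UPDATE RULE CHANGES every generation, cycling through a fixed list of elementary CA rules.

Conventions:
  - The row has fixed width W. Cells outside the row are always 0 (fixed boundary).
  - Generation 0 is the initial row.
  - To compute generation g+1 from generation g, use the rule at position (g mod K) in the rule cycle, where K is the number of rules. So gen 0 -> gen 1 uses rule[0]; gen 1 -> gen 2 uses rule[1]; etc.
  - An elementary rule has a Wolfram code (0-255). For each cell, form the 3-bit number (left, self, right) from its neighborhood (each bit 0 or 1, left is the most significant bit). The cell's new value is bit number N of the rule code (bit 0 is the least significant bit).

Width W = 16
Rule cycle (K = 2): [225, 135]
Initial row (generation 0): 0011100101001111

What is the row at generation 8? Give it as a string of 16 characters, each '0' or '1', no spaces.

Answer: 1101100110000010

Derivation:
Gen 0: 0011100101001111
Gen 1 (rule 225): 1001100010000111
Gen 2 (rule 135): 1010001110111010
Gen 3 (rule 225): 0100100111011100
Gen 4 (rule 135): 1101101010001001
Gen 5 (rule 225): 0110110100100000
Gen 6 (rule 135): 1000000101101111
Gen 7 (rule 225): 0011110010110111
Gen 8 (rule 135): 1101100110000010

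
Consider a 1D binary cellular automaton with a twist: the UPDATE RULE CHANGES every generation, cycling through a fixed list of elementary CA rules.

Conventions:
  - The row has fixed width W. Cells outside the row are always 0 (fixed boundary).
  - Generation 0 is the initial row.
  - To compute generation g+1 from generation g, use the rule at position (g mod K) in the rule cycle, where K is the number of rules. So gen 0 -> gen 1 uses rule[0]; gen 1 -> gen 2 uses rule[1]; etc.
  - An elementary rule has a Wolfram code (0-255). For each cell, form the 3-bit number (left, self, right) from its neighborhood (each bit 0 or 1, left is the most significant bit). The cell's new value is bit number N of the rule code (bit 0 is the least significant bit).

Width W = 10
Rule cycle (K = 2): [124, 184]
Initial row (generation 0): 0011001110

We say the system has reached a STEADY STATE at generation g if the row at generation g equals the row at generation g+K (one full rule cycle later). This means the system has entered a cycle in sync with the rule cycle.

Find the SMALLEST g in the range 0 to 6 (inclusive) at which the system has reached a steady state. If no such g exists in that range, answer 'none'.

Gen 0: 0011001110
Gen 1 (rule 124): 0011101011
Gen 2 (rule 184): 0011010110
Gen 3 (rule 124): 0011111111
Gen 4 (rule 184): 0011111110
Gen 5 (rule 124): 0010000011
Gen 6 (rule 184): 0001000010
Gen 7 (rule 124): 0001100011
Gen 8 (rule 184): 0001010010

Answer: none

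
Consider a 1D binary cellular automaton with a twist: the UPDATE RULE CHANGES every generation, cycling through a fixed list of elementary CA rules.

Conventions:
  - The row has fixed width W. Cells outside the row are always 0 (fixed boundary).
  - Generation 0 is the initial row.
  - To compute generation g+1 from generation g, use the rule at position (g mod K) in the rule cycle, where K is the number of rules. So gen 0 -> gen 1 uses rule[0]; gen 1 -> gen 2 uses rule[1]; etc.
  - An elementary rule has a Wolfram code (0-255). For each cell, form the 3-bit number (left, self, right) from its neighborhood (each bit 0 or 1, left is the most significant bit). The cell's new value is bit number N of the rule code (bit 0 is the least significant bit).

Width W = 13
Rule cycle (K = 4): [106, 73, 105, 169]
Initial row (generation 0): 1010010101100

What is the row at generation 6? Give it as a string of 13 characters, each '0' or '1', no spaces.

Gen 0: 1010010101100
Gen 1 (rule 106): 0100101011100
Gen 2 (rule 73): 0000000010101
Gen 3 (rule 105): 1111111001010
Gen 4 (rule 169): 1111110000100
Gen 5 (rule 106): 1000010001000
Gen 6 (rule 73): 0011000100011

Answer: 0011000100011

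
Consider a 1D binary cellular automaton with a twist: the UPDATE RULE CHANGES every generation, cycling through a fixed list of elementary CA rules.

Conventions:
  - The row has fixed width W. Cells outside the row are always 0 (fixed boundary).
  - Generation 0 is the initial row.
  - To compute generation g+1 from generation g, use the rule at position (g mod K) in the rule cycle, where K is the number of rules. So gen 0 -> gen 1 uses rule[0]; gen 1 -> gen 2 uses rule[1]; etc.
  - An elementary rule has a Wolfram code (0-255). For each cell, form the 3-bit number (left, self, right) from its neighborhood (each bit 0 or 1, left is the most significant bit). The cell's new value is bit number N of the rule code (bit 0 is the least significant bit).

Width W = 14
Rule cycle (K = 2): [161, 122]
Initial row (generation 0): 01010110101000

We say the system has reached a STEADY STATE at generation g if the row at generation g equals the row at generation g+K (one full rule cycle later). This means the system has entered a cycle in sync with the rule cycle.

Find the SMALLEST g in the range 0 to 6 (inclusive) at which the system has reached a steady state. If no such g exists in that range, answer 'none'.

Answer: 2

Derivation:
Gen 0: 01010110101000
Gen 1 (rule 161): 00101001010011
Gen 2 (rule 122): 01010110101111
Gen 3 (rule 161): 00101001010110
Gen 4 (rule 122): 01010110101111
Gen 5 (rule 161): 00101001010110
Gen 6 (rule 122): 01010110101111
Gen 7 (rule 161): 00101001010110
Gen 8 (rule 122): 01010110101111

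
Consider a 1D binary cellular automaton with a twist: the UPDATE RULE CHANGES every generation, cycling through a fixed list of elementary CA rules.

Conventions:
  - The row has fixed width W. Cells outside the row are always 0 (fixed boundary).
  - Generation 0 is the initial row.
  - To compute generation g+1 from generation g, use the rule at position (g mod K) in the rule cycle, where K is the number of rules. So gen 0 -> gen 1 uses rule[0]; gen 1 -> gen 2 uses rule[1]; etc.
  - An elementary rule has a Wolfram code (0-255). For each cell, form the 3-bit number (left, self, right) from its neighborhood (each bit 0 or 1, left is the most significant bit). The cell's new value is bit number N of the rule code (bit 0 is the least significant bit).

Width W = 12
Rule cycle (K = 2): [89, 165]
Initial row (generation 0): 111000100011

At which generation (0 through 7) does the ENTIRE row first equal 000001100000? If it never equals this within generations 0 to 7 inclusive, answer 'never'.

Answer: 4

Derivation:
Gen 0: 111000100011
Gen 1 (rule 89): 101110011011
Gen 2 (rule 165): 110100000100
Gen 3 (rule 89): 110011110011
Gen 4 (rule 165): 000001100000
Gen 5 (rule 89): 111101111111
Gen 6 (rule 165): 011010111110
Gen 7 (rule 89): 011000100011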